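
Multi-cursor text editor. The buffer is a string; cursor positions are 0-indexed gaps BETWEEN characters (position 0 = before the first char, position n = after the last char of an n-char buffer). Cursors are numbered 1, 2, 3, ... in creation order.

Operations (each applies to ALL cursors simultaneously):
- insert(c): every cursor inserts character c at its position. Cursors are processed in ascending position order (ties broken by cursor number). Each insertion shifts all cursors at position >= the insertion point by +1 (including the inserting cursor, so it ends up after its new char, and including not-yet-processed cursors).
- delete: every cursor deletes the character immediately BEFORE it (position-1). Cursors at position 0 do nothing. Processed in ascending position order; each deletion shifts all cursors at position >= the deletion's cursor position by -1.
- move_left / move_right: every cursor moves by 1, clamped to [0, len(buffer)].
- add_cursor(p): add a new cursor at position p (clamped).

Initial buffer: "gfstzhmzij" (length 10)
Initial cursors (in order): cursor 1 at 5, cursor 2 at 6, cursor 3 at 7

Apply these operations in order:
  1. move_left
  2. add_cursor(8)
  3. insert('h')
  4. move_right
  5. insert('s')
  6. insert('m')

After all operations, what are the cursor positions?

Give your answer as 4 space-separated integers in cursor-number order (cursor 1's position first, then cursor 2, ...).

After op 1 (move_left): buffer="gfstzhmzij" (len 10), cursors c1@4 c2@5 c3@6, authorship ..........
After op 2 (add_cursor(8)): buffer="gfstzhmzij" (len 10), cursors c1@4 c2@5 c3@6 c4@8, authorship ..........
After op 3 (insert('h')): buffer="gfsthzhhhmzhij" (len 14), cursors c1@5 c2@7 c3@9 c4@12, authorship ....1.2.3..4..
After op 4 (move_right): buffer="gfsthzhhhmzhij" (len 14), cursors c1@6 c2@8 c3@10 c4@13, authorship ....1.2.3..4..
After op 5 (insert('s')): buffer="gfsthzshhshmszhisj" (len 18), cursors c1@7 c2@10 c3@13 c4@17, authorship ....1.12.23.3.4.4.
After op 6 (insert('m')): buffer="gfsthzsmhhsmhmsmzhismj" (len 22), cursors c1@8 c2@12 c3@16 c4@21, authorship ....1.112.223.33.4.44.

Answer: 8 12 16 21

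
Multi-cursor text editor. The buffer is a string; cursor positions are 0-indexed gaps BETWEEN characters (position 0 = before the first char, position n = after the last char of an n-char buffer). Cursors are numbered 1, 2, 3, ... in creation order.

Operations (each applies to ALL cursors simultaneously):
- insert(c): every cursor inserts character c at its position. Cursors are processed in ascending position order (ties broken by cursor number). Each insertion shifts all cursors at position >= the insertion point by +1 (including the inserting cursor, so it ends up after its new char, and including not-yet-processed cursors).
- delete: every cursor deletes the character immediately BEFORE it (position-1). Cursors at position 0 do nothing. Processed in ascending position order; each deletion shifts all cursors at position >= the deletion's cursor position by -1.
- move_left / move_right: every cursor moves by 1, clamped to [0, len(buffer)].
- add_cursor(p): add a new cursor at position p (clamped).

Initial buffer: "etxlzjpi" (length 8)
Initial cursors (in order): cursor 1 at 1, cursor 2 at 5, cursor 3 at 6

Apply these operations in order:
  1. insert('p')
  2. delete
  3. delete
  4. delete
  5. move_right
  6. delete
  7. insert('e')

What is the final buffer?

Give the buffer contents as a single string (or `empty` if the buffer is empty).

Answer: eeei

Derivation:
After op 1 (insert('p')): buffer="eptxlzpjppi" (len 11), cursors c1@2 c2@7 c3@9, authorship .1....2.3..
After op 2 (delete): buffer="etxlzjpi" (len 8), cursors c1@1 c2@5 c3@6, authorship ........
After op 3 (delete): buffer="txlpi" (len 5), cursors c1@0 c2@3 c3@3, authorship .....
After op 4 (delete): buffer="tpi" (len 3), cursors c1@0 c2@1 c3@1, authorship ...
After op 5 (move_right): buffer="tpi" (len 3), cursors c1@1 c2@2 c3@2, authorship ...
After op 6 (delete): buffer="i" (len 1), cursors c1@0 c2@0 c3@0, authorship .
After op 7 (insert('e')): buffer="eeei" (len 4), cursors c1@3 c2@3 c3@3, authorship 123.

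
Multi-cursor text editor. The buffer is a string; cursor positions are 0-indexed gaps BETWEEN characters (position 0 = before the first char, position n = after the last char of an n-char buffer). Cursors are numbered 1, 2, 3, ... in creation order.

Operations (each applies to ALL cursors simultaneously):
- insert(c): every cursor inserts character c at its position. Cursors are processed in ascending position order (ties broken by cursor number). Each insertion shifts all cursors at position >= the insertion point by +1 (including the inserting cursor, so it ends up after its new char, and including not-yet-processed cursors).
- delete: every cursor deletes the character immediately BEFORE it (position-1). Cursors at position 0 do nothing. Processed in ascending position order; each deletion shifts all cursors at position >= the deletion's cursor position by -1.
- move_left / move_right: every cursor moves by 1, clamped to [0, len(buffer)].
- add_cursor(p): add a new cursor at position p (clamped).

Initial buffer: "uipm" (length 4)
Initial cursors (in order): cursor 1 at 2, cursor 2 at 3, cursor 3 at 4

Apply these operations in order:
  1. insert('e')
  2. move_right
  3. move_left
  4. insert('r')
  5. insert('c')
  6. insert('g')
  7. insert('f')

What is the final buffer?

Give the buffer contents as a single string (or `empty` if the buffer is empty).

Answer: uiercgfpercgfmrcgfe

Derivation:
After op 1 (insert('e')): buffer="uiepeme" (len 7), cursors c1@3 c2@5 c3@7, authorship ..1.2.3
After op 2 (move_right): buffer="uiepeme" (len 7), cursors c1@4 c2@6 c3@7, authorship ..1.2.3
After op 3 (move_left): buffer="uiepeme" (len 7), cursors c1@3 c2@5 c3@6, authorship ..1.2.3
After op 4 (insert('r')): buffer="uierpermre" (len 10), cursors c1@4 c2@7 c3@9, authorship ..11.22.33
After op 5 (insert('c')): buffer="uiercpercmrce" (len 13), cursors c1@5 c2@9 c3@12, authorship ..111.222.333
After op 6 (insert('g')): buffer="uiercgpercgmrcge" (len 16), cursors c1@6 c2@11 c3@15, authorship ..1111.2222.3333
After op 7 (insert('f')): buffer="uiercgfpercgfmrcgfe" (len 19), cursors c1@7 c2@13 c3@18, authorship ..11111.22222.33333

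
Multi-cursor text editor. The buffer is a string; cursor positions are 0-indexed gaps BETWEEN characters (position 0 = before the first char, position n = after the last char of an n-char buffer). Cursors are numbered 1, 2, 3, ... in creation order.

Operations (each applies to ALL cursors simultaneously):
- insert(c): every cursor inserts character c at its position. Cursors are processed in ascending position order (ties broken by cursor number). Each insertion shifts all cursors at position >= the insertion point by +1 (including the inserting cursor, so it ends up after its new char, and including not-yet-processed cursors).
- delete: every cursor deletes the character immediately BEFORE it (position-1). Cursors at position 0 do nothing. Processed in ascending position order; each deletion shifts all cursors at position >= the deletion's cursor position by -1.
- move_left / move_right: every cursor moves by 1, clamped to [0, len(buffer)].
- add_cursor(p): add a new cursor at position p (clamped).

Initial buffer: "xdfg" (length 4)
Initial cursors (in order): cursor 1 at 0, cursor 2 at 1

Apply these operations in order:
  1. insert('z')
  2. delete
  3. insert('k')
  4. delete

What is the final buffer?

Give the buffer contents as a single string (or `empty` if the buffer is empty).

After op 1 (insert('z')): buffer="zxzdfg" (len 6), cursors c1@1 c2@3, authorship 1.2...
After op 2 (delete): buffer="xdfg" (len 4), cursors c1@0 c2@1, authorship ....
After op 3 (insert('k')): buffer="kxkdfg" (len 6), cursors c1@1 c2@3, authorship 1.2...
After op 4 (delete): buffer="xdfg" (len 4), cursors c1@0 c2@1, authorship ....

Answer: xdfg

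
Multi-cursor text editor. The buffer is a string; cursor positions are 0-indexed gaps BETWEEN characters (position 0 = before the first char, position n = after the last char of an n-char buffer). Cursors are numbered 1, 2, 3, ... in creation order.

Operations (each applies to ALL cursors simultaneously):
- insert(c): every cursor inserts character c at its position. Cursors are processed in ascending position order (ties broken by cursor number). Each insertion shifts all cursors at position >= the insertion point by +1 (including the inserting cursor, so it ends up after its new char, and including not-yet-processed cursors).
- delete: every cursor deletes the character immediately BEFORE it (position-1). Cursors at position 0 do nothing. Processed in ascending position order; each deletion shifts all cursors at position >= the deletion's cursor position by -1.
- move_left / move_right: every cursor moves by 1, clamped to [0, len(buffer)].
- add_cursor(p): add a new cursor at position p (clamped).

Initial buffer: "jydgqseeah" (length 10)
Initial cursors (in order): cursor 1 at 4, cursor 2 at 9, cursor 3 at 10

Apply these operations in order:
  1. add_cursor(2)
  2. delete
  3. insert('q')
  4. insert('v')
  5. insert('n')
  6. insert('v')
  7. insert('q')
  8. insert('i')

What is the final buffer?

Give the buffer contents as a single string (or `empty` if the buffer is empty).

Answer: jqvnvqidqvnvqiqseeqqvvnnvvqqii

Derivation:
After op 1 (add_cursor(2)): buffer="jydgqseeah" (len 10), cursors c4@2 c1@4 c2@9 c3@10, authorship ..........
After op 2 (delete): buffer="jdqsee" (len 6), cursors c4@1 c1@2 c2@6 c3@6, authorship ......
After op 3 (insert('q')): buffer="jqdqqseeqq" (len 10), cursors c4@2 c1@4 c2@10 c3@10, authorship .4.1....23
After op 4 (insert('v')): buffer="jqvdqvqseeqqvv" (len 14), cursors c4@3 c1@6 c2@14 c3@14, authorship .44.11....2323
After op 5 (insert('n')): buffer="jqvndqvnqseeqqvvnn" (len 18), cursors c4@4 c1@8 c2@18 c3@18, authorship .444.111....232323
After op 6 (insert('v')): buffer="jqvnvdqvnvqseeqqvvnnvv" (len 22), cursors c4@5 c1@10 c2@22 c3@22, authorship .4444.1111....23232323
After op 7 (insert('q')): buffer="jqvnvqdqvnvqqseeqqvvnnvvqq" (len 26), cursors c4@6 c1@12 c2@26 c3@26, authorship .44444.11111....2323232323
After op 8 (insert('i')): buffer="jqvnvqidqvnvqiqseeqqvvnnvvqqii" (len 30), cursors c4@7 c1@14 c2@30 c3@30, authorship .444444.111111....232323232323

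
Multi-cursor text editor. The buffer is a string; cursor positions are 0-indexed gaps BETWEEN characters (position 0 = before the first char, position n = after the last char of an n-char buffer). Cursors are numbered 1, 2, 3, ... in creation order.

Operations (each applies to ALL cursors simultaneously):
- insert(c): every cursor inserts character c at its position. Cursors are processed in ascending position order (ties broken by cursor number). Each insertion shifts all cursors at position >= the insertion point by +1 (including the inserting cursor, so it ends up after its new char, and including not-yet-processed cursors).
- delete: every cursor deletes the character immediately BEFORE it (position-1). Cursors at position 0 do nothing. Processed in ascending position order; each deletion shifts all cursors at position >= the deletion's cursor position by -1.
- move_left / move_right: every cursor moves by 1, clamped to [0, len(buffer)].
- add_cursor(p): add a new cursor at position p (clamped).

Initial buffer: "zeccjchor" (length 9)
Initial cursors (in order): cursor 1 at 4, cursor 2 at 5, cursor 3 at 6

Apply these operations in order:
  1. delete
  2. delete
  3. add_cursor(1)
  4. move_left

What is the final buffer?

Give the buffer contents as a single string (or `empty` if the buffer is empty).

After op 1 (delete): buffer="zechor" (len 6), cursors c1@3 c2@3 c3@3, authorship ......
After op 2 (delete): buffer="hor" (len 3), cursors c1@0 c2@0 c3@0, authorship ...
After op 3 (add_cursor(1)): buffer="hor" (len 3), cursors c1@0 c2@0 c3@0 c4@1, authorship ...
After op 4 (move_left): buffer="hor" (len 3), cursors c1@0 c2@0 c3@0 c4@0, authorship ...

Answer: hor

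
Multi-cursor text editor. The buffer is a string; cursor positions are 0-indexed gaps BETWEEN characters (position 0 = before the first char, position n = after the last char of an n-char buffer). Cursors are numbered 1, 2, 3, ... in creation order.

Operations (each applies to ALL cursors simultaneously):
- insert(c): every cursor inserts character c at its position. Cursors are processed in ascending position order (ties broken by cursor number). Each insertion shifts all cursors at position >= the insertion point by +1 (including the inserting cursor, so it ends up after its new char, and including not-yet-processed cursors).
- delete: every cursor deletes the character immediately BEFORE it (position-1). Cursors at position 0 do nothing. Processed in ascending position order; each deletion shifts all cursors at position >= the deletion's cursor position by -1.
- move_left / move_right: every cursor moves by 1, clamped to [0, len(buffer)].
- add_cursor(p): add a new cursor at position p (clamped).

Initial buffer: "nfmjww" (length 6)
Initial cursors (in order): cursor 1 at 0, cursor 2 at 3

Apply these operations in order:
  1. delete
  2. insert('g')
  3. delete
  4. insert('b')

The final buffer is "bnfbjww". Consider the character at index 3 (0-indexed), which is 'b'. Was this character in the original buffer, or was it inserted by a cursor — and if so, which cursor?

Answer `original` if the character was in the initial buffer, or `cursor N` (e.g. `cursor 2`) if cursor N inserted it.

After op 1 (delete): buffer="nfjww" (len 5), cursors c1@0 c2@2, authorship .....
After op 2 (insert('g')): buffer="gnfgjww" (len 7), cursors c1@1 c2@4, authorship 1..2...
After op 3 (delete): buffer="nfjww" (len 5), cursors c1@0 c2@2, authorship .....
After op 4 (insert('b')): buffer="bnfbjww" (len 7), cursors c1@1 c2@4, authorship 1..2...
Authorship (.=original, N=cursor N): 1 . . 2 . . .
Index 3: author = 2

Answer: cursor 2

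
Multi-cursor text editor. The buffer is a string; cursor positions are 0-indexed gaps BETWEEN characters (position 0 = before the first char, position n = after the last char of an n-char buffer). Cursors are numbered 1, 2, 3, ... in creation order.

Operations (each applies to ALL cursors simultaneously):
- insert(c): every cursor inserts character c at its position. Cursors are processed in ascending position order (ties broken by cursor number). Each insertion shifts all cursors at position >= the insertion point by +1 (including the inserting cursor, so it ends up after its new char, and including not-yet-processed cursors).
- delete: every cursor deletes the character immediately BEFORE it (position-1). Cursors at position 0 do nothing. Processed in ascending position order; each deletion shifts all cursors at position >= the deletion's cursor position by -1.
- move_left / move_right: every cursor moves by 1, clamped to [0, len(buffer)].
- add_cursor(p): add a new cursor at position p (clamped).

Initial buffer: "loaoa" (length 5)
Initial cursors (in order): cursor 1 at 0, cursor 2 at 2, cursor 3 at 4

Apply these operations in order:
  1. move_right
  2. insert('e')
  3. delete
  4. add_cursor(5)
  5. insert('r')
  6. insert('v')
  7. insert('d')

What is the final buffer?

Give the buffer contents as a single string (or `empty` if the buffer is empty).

After op 1 (move_right): buffer="loaoa" (len 5), cursors c1@1 c2@3 c3@5, authorship .....
After op 2 (insert('e')): buffer="leoaeoae" (len 8), cursors c1@2 c2@5 c3@8, authorship .1..2..3
After op 3 (delete): buffer="loaoa" (len 5), cursors c1@1 c2@3 c3@5, authorship .....
After op 4 (add_cursor(5)): buffer="loaoa" (len 5), cursors c1@1 c2@3 c3@5 c4@5, authorship .....
After op 5 (insert('r')): buffer="lroaroarr" (len 9), cursors c1@2 c2@5 c3@9 c4@9, authorship .1..2..34
After op 6 (insert('v')): buffer="lrvoarvoarrvv" (len 13), cursors c1@3 c2@7 c3@13 c4@13, authorship .11..22..3434
After op 7 (insert('d')): buffer="lrvdoarvdoarrvvdd" (len 17), cursors c1@4 c2@9 c3@17 c4@17, authorship .111..222..343434

Answer: lrvdoarvdoarrvvdd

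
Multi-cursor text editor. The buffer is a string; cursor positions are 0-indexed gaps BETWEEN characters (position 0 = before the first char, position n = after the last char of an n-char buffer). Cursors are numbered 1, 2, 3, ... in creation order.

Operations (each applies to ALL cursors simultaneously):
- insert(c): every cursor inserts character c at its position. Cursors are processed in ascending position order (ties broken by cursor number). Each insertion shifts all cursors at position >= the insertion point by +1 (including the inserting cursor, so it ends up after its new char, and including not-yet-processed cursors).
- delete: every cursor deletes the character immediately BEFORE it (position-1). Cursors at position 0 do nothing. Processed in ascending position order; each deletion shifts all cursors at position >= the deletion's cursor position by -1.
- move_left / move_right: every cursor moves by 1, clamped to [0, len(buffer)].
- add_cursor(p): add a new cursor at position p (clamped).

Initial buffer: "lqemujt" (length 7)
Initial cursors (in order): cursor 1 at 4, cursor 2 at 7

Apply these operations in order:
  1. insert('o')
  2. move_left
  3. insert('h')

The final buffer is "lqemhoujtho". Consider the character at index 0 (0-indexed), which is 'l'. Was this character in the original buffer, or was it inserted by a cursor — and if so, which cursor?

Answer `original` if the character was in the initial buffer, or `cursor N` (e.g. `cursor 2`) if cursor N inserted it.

After op 1 (insert('o')): buffer="lqemoujto" (len 9), cursors c1@5 c2@9, authorship ....1...2
After op 2 (move_left): buffer="lqemoujto" (len 9), cursors c1@4 c2@8, authorship ....1...2
After op 3 (insert('h')): buffer="lqemhoujtho" (len 11), cursors c1@5 c2@10, authorship ....11...22
Authorship (.=original, N=cursor N): . . . . 1 1 . . . 2 2
Index 0: author = original

Answer: original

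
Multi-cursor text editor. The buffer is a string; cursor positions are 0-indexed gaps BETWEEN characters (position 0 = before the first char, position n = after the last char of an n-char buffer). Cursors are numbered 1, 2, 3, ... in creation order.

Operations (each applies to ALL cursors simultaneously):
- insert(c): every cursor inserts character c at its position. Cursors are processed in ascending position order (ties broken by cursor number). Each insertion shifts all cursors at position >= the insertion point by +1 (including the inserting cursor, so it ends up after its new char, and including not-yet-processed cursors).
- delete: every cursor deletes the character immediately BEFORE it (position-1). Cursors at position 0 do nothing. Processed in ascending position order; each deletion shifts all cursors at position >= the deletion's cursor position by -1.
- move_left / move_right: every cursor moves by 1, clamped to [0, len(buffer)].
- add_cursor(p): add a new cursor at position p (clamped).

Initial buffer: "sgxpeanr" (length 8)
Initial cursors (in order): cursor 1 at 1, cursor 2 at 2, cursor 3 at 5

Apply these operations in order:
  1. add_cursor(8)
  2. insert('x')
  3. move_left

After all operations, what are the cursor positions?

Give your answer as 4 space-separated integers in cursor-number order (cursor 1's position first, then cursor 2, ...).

After op 1 (add_cursor(8)): buffer="sgxpeanr" (len 8), cursors c1@1 c2@2 c3@5 c4@8, authorship ........
After op 2 (insert('x')): buffer="sxgxxpexanrx" (len 12), cursors c1@2 c2@4 c3@8 c4@12, authorship .1.2...3...4
After op 3 (move_left): buffer="sxgxxpexanrx" (len 12), cursors c1@1 c2@3 c3@7 c4@11, authorship .1.2...3...4

Answer: 1 3 7 11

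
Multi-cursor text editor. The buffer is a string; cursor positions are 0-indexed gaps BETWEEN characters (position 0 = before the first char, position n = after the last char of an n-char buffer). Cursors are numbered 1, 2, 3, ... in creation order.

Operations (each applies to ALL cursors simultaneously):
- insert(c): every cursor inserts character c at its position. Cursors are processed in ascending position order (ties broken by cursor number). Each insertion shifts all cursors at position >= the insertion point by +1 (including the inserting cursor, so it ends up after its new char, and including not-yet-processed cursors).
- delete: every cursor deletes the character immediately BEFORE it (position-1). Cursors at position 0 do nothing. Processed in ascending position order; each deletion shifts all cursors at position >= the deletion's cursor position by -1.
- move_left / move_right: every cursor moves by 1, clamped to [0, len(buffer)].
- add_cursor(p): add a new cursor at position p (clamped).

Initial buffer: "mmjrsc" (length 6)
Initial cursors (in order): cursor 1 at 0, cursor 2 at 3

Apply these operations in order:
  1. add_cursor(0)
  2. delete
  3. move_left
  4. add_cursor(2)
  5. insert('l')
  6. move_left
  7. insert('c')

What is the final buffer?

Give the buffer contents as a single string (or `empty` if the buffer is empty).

Answer: lcclmclmclrsc

Derivation:
After op 1 (add_cursor(0)): buffer="mmjrsc" (len 6), cursors c1@0 c3@0 c2@3, authorship ......
After op 2 (delete): buffer="mmrsc" (len 5), cursors c1@0 c3@0 c2@2, authorship .....
After op 3 (move_left): buffer="mmrsc" (len 5), cursors c1@0 c3@0 c2@1, authorship .....
After op 4 (add_cursor(2)): buffer="mmrsc" (len 5), cursors c1@0 c3@0 c2@1 c4@2, authorship .....
After op 5 (insert('l')): buffer="llmlmlrsc" (len 9), cursors c1@2 c3@2 c2@4 c4@6, authorship 13.2.4...
After op 6 (move_left): buffer="llmlmlrsc" (len 9), cursors c1@1 c3@1 c2@3 c4@5, authorship 13.2.4...
After op 7 (insert('c')): buffer="lcclmclmclrsc" (len 13), cursors c1@3 c3@3 c2@6 c4@9, authorship 1133.22.44...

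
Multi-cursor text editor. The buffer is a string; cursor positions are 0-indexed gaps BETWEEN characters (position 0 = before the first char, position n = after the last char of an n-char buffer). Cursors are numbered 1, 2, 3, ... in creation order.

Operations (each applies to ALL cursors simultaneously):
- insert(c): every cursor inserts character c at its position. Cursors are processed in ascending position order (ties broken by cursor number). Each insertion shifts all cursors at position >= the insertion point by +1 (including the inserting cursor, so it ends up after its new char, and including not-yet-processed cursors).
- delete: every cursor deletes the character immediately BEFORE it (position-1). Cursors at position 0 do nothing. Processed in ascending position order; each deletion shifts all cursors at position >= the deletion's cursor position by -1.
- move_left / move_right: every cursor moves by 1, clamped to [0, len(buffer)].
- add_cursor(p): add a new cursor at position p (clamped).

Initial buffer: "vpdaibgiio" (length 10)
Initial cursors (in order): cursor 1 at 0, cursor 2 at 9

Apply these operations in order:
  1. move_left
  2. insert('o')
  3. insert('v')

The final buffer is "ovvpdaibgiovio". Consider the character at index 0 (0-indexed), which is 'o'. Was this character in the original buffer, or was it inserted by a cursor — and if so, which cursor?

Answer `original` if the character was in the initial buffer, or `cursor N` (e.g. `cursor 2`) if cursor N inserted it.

Answer: cursor 1

Derivation:
After op 1 (move_left): buffer="vpdaibgiio" (len 10), cursors c1@0 c2@8, authorship ..........
After op 2 (insert('o')): buffer="ovpdaibgioio" (len 12), cursors c1@1 c2@10, authorship 1........2..
After op 3 (insert('v')): buffer="ovvpdaibgiovio" (len 14), cursors c1@2 c2@12, authorship 11........22..
Authorship (.=original, N=cursor N): 1 1 . . . . . . . . 2 2 . .
Index 0: author = 1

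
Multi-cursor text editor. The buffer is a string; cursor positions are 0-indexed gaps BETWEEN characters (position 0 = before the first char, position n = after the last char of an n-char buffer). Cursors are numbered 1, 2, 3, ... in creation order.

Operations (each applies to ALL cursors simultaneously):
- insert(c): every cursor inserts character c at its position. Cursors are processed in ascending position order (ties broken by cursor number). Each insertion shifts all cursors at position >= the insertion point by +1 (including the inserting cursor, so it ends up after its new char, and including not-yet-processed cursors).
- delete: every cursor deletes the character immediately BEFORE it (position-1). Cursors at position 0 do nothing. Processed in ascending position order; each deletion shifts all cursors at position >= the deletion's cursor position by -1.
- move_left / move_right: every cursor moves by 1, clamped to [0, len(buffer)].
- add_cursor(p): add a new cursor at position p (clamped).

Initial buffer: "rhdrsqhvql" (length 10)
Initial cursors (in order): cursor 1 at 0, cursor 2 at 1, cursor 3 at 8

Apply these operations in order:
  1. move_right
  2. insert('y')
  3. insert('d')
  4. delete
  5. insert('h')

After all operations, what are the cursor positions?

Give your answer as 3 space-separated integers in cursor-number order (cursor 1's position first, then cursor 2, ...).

Answer: 3 6 15

Derivation:
After op 1 (move_right): buffer="rhdrsqhvql" (len 10), cursors c1@1 c2@2 c3@9, authorship ..........
After op 2 (insert('y')): buffer="ryhydrsqhvqyl" (len 13), cursors c1@2 c2@4 c3@12, authorship .1.2.......3.
After op 3 (insert('d')): buffer="rydhyddrsqhvqydl" (len 16), cursors c1@3 c2@6 c3@15, authorship .11.22.......33.
After op 4 (delete): buffer="ryhydrsqhvqyl" (len 13), cursors c1@2 c2@4 c3@12, authorship .1.2.......3.
After op 5 (insert('h')): buffer="ryhhyhdrsqhvqyhl" (len 16), cursors c1@3 c2@6 c3@15, authorship .11.22.......33.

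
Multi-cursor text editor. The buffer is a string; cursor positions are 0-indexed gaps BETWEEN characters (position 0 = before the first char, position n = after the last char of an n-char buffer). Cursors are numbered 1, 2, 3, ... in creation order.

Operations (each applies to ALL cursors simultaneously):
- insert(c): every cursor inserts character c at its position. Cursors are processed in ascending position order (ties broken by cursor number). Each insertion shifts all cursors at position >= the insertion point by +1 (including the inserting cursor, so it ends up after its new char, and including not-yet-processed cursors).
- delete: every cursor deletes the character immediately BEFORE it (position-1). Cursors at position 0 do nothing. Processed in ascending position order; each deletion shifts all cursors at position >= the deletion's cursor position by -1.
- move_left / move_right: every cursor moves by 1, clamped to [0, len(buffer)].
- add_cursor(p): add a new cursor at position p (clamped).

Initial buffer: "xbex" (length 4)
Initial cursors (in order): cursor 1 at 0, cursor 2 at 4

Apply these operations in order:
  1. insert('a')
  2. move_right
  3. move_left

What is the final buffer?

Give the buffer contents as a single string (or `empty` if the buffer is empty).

Answer: axbexa

Derivation:
After op 1 (insert('a')): buffer="axbexa" (len 6), cursors c1@1 c2@6, authorship 1....2
After op 2 (move_right): buffer="axbexa" (len 6), cursors c1@2 c2@6, authorship 1....2
After op 3 (move_left): buffer="axbexa" (len 6), cursors c1@1 c2@5, authorship 1....2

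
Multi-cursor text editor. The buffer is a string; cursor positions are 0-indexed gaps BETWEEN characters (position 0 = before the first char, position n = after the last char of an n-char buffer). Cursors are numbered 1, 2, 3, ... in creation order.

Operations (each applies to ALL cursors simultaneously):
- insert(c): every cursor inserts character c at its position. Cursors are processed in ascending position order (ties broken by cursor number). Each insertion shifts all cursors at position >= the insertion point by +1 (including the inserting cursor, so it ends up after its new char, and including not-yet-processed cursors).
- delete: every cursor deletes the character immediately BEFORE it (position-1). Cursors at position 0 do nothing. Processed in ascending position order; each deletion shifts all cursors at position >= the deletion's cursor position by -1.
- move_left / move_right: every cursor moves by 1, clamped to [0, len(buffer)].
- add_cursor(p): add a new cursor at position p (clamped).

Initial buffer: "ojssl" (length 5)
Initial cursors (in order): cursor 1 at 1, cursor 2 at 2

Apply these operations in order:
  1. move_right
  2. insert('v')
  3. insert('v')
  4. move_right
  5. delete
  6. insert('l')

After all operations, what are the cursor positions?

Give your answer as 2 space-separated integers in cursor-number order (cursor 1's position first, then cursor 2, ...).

Answer: 5 8

Derivation:
After op 1 (move_right): buffer="ojssl" (len 5), cursors c1@2 c2@3, authorship .....
After op 2 (insert('v')): buffer="ojvsvsl" (len 7), cursors c1@3 c2@5, authorship ..1.2..
After op 3 (insert('v')): buffer="ojvvsvvsl" (len 9), cursors c1@4 c2@7, authorship ..11.22..
After op 4 (move_right): buffer="ojvvsvvsl" (len 9), cursors c1@5 c2@8, authorship ..11.22..
After op 5 (delete): buffer="ojvvvvl" (len 7), cursors c1@4 c2@6, authorship ..1122.
After op 6 (insert('l')): buffer="ojvvlvvll" (len 9), cursors c1@5 c2@8, authorship ..111222.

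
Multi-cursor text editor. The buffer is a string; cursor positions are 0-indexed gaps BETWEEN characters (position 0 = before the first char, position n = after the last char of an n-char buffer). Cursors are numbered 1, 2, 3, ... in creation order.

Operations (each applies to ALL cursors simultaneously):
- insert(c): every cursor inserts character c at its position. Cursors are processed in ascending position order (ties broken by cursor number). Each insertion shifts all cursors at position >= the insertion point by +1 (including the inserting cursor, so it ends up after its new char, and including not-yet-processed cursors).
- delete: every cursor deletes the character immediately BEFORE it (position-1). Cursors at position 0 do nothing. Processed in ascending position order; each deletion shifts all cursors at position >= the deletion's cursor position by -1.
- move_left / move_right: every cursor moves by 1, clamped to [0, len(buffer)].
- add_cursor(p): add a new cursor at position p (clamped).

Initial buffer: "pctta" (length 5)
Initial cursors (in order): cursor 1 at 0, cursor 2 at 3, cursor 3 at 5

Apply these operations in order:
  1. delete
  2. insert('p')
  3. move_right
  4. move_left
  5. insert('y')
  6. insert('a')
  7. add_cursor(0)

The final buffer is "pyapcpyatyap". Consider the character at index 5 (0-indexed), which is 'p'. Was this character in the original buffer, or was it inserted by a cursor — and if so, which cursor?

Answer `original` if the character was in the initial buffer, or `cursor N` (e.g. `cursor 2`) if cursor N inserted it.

Answer: cursor 2

Derivation:
After op 1 (delete): buffer="pct" (len 3), cursors c1@0 c2@2 c3@3, authorship ...
After op 2 (insert('p')): buffer="ppcptp" (len 6), cursors c1@1 c2@4 c3@6, authorship 1..2.3
After op 3 (move_right): buffer="ppcptp" (len 6), cursors c1@2 c2@5 c3@6, authorship 1..2.3
After op 4 (move_left): buffer="ppcptp" (len 6), cursors c1@1 c2@4 c3@5, authorship 1..2.3
After op 5 (insert('y')): buffer="pypcpytyp" (len 9), cursors c1@2 c2@6 c3@8, authorship 11..22.33
After op 6 (insert('a')): buffer="pyapcpyatyap" (len 12), cursors c1@3 c2@8 c3@11, authorship 111..222.333
After op 7 (add_cursor(0)): buffer="pyapcpyatyap" (len 12), cursors c4@0 c1@3 c2@8 c3@11, authorship 111..222.333
Authorship (.=original, N=cursor N): 1 1 1 . . 2 2 2 . 3 3 3
Index 5: author = 2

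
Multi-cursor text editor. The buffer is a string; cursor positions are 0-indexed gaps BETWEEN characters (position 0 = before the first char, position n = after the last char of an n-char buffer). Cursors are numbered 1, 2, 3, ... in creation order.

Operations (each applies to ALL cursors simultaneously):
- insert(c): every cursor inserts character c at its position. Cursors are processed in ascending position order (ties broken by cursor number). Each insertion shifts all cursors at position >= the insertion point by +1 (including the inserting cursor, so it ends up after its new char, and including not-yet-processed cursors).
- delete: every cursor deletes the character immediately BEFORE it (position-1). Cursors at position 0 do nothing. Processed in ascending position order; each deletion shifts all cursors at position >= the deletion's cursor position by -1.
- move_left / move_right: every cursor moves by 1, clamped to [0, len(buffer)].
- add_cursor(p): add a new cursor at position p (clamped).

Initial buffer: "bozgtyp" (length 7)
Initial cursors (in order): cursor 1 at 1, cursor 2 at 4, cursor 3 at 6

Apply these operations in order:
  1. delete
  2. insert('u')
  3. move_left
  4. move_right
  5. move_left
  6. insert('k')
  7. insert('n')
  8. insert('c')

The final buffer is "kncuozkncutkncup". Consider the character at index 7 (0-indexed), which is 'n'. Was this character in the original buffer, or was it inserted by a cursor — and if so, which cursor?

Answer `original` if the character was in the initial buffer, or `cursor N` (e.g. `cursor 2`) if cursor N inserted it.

After op 1 (delete): buffer="oztp" (len 4), cursors c1@0 c2@2 c3@3, authorship ....
After op 2 (insert('u')): buffer="uozutup" (len 7), cursors c1@1 c2@4 c3@6, authorship 1..2.3.
After op 3 (move_left): buffer="uozutup" (len 7), cursors c1@0 c2@3 c3@5, authorship 1..2.3.
After op 4 (move_right): buffer="uozutup" (len 7), cursors c1@1 c2@4 c3@6, authorship 1..2.3.
After op 5 (move_left): buffer="uozutup" (len 7), cursors c1@0 c2@3 c3@5, authorship 1..2.3.
After op 6 (insert('k')): buffer="kuozkutkup" (len 10), cursors c1@1 c2@5 c3@8, authorship 11..22.33.
After op 7 (insert('n')): buffer="knuozknutknup" (len 13), cursors c1@2 c2@7 c3@11, authorship 111..222.333.
After op 8 (insert('c')): buffer="kncuozkncutkncup" (len 16), cursors c1@3 c2@9 c3@14, authorship 1111..2222.3333.
Authorship (.=original, N=cursor N): 1 1 1 1 . . 2 2 2 2 . 3 3 3 3 .
Index 7: author = 2

Answer: cursor 2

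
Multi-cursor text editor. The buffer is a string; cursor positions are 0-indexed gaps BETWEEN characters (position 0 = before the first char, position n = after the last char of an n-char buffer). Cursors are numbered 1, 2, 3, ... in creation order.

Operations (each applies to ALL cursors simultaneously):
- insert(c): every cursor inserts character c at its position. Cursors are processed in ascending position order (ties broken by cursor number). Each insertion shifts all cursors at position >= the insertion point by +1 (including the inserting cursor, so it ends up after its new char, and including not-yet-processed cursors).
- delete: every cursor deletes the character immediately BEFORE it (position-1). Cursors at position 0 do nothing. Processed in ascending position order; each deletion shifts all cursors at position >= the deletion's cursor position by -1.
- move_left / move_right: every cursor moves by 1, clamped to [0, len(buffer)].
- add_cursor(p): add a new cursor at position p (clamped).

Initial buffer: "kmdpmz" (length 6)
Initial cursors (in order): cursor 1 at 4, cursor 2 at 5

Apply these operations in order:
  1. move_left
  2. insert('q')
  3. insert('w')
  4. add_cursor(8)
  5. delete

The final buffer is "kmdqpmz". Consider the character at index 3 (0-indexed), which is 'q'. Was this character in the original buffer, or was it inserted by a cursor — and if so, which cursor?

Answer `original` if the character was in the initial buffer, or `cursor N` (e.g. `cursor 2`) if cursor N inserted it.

Answer: cursor 1

Derivation:
After op 1 (move_left): buffer="kmdpmz" (len 6), cursors c1@3 c2@4, authorship ......
After op 2 (insert('q')): buffer="kmdqpqmz" (len 8), cursors c1@4 c2@6, authorship ...1.2..
After op 3 (insert('w')): buffer="kmdqwpqwmz" (len 10), cursors c1@5 c2@8, authorship ...11.22..
After op 4 (add_cursor(8)): buffer="kmdqwpqwmz" (len 10), cursors c1@5 c2@8 c3@8, authorship ...11.22..
After op 5 (delete): buffer="kmdqpmz" (len 7), cursors c1@4 c2@5 c3@5, authorship ...1...
Authorship (.=original, N=cursor N): . . . 1 . . .
Index 3: author = 1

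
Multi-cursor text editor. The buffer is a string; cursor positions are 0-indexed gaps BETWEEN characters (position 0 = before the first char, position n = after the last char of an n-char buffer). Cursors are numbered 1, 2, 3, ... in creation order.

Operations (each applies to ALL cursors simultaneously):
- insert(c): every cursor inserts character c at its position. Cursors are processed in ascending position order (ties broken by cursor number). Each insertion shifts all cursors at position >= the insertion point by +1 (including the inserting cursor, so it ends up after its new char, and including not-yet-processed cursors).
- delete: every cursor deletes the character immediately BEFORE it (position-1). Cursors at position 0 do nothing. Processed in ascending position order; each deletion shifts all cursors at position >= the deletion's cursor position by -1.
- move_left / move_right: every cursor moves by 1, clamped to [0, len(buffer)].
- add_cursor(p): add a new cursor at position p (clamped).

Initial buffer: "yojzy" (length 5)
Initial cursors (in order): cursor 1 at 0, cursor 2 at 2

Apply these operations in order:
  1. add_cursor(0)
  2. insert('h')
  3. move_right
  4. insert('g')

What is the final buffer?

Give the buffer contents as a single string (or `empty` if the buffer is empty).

Answer: hhyggohjgzy

Derivation:
After op 1 (add_cursor(0)): buffer="yojzy" (len 5), cursors c1@0 c3@0 c2@2, authorship .....
After op 2 (insert('h')): buffer="hhyohjzy" (len 8), cursors c1@2 c3@2 c2@5, authorship 13..2...
After op 3 (move_right): buffer="hhyohjzy" (len 8), cursors c1@3 c3@3 c2@6, authorship 13..2...
After op 4 (insert('g')): buffer="hhyggohjgzy" (len 11), cursors c1@5 c3@5 c2@9, authorship 13.13.2.2..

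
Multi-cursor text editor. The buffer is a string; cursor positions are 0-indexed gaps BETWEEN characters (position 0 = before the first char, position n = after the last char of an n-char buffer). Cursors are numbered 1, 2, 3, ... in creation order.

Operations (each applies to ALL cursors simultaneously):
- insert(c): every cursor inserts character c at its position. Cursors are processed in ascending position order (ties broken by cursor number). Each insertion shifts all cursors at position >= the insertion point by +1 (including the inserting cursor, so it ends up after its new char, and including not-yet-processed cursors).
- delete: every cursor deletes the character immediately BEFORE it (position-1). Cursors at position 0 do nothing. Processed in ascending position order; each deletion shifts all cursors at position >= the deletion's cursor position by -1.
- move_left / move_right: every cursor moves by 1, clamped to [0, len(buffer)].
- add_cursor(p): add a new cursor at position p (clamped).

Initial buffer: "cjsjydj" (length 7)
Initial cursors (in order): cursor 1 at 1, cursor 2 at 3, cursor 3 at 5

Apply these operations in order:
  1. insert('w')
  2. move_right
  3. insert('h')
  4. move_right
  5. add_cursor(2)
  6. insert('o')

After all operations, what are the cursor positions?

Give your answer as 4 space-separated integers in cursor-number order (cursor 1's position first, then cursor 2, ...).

Answer: 7 12 17 3

Derivation:
After op 1 (insert('w')): buffer="cwjswjywdj" (len 10), cursors c1@2 c2@5 c3@8, authorship .1..2..3..
After op 2 (move_right): buffer="cwjswjywdj" (len 10), cursors c1@3 c2@6 c3@9, authorship .1..2..3..
After op 3 (insert('h')): buffer="cwjhswjhywdhj" (len 13), cursors c1@4 c2@8 c3@12, authorship .1.1.2.2.3.3.
After op 4 (move_right): buffer="cwjhswjhywdhj" (len 13), cursors c1@5 c2@9 c3@13, authorship .1.1.2.2.3.3.
After op 5 (add_cursor(2)): buffer="cwjhswjhywdhj" (len 13), cursors c4@2 c1@5 c2@9 c3@13, authorship .1.1.2.2.3.3.
After op 6 (insert('o')): buffer="cwojhsowjhyowdhjo" (len 17), cursors c4@3 c1@7 c2@12 c3@17, authorship .14.1.12.2.23.3.3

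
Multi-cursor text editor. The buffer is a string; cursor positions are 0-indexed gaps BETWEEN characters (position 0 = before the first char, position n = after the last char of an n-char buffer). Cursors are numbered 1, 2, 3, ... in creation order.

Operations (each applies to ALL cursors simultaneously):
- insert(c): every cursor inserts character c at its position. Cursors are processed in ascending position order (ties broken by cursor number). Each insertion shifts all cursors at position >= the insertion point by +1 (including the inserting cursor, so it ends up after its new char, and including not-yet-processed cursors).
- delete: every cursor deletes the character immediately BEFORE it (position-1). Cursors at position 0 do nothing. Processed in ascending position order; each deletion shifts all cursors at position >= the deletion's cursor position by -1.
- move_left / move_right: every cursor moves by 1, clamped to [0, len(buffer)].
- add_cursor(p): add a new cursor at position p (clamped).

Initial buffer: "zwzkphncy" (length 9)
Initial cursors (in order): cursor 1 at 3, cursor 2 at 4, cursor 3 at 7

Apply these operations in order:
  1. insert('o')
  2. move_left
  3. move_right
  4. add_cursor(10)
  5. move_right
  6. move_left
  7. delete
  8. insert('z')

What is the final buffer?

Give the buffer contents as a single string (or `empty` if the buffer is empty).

After op 1 (insert('o')): buffer="zwzokophnocy" (len 12), cursors c1@4 c2@6 c3@10, authorship ...1.2...3..
After op 2 (move_left): buffer="zwzokophnocy" (len 12), cursors c1@3 c2@5 c3@9, authorship ...1.2...3..
After op 3 (move_right): buffer="zwzokophnocy" (len 12), cursors c1@4 c2@6 c3@10, authorship ...1.2...3..
After op 4 (add_cursor(10)): buffer="zwzokophnocy" (len 12), cursors c1@4 c2@6 c3@10 c4@10, authorship ...1.2...3..
After op 5 (move_right): buffer="zwzokophnocy" (len 12), cursors c1@5 c2@7 c3@11 c4@11, authorship ...1.2...3..
After op 6 (move_left): buffer="zwzokophnocy" (len 12), cursors c1@4 c2@6 c3@10 c4@10, authorship ...1.2...3..
After op 7 (delete): buffer="zwzkphcy" (len 8), cursors c1@3 c2@4 c3@6 c4@6, authorship ........
After op 8 (insert('z')): buffer="zwzzkzphzzcy" (len 12), cursors c1@4 c2@6 c3@10 c4@10, authorship ...1.2..34..

Answer: zwzzkzphzzcy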